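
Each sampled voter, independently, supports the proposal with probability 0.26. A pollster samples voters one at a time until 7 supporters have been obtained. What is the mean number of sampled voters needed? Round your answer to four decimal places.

Y = total sampled voters until the seventh success; negative binomial with r=7, p=0.26.
E[Y] = r / p = 7 / 0.26 = 26.923077

26.9231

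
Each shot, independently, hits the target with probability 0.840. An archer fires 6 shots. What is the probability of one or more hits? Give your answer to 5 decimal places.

0.99998

P(at least one) = 1 − P(none) = 1 − (1 − 0.84)^6
= 1 − 0.0000168 = 0.9999832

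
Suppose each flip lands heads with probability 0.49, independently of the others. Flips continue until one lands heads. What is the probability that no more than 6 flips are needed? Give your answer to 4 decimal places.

Y = number of flips to the first success; geometric, p = 0.49.
P(Y ≤ 6) = 1 − (1−p)^6 = 1 − 0.017596 = 0.982404

0.9824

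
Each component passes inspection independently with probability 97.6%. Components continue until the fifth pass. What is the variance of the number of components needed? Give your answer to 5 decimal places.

Y = total components until the fifth success; negative binomial with r=5, p=0.976.
Var(Y) = r(1−p)/p² = 5·0.024 / 0.976² = 0.1259742

0.12597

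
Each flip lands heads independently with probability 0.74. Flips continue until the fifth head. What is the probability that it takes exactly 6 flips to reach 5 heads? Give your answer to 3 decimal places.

Y = trial on which the fifth success occurs; negative binomial, r=5, p=0.74.
P(Y=6) = C(5,4) · p^5 · (1−p)^1
= 5 · 0.2219 · 0.26 = 0.28847

0.288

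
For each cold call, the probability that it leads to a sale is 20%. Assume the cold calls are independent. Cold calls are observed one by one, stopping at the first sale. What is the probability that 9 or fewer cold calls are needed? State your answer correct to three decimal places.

0.866

Y = number of cold calls to the first success; geometric, p = 0.20.
P(Y ≤ 9) = 1 − (1−p)^9 = 1 − 0.13422 = 0.86578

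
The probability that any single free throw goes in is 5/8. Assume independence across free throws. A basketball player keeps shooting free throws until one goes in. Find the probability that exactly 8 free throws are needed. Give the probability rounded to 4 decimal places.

0.0007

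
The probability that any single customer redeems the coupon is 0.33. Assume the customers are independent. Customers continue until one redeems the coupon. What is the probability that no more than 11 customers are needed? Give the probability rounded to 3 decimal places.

0.988

Y = number of customers to the first success; geometric, p = 0.33.
P(Y ≤ 11) = 1 − (1−p)^11 = 1 − 0.01221 = 0.98779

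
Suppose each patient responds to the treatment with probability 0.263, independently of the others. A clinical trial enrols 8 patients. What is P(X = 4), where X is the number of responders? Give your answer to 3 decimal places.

0.099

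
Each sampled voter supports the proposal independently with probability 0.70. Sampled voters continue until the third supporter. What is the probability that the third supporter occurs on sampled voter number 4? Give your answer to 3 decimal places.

Y = trial on which the third success occurs; negative binomial, r=3, p=0.70.
P(Y=4) = C(3,2) · p^3 · (1−p)^1
= 3 · 0.343 · 0.3 = 0.30870

0.309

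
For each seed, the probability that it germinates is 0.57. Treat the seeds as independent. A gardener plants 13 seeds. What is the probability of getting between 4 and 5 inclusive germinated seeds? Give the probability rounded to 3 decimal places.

X ~ Binomial(13, 0.57); P(4 ≤ X ≤ 5) = Σ C(13,k) p^k (1−p)^(13−k) over k:
  k=4: C(13,4)·0.57^4·0.43^9 = 0.03793
  k=5: C(13,5)·0.57^5·0.43^8 = 0.09051
Total = 0.12844

0.128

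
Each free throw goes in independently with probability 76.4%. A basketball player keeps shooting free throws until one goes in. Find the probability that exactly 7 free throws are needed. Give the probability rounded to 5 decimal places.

Geometric (trials to first success), p = 0.764.
P(Y = 7) = (1−p)^6 · p = 0.00017277 · 0.764 = 0.0001320

0.00013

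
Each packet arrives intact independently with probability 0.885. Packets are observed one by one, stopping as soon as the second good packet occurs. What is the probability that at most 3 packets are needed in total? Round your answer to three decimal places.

0.963

Finishing within 3 packets ⇔ at least 2 successes in the first 3. With X ~ Binomial(3, 0.885), P(Y ≤ 3) = 1 − P(X ≤ 1).
  k=0: C(3,0)·0.885^0·0.115^3 = 0.00152
  k=1: C(3,1)·0.885^1·0.115^2 = 0.03511
1 − 0.03663 = 0.96337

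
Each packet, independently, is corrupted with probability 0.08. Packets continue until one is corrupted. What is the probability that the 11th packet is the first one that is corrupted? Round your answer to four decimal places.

Geometric (trials to first success), p = 0.08.
P(Y = 11) = (1−p)^10 · p = 0.43439 · 0.08 = 0.034751

0.0348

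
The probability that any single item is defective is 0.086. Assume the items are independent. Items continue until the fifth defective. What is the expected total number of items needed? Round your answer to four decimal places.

58.1395

Y = total items until the fifth success; negative binomial with r=5, p=0.086.
E[Y] = r / p = 5 / 0.086 = 58.139535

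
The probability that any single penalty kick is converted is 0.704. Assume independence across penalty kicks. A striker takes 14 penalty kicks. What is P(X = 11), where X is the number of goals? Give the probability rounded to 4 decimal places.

X ~ Binomial(n=14, p=0.704).
P(X=11) = C(14,11) · p^11 · (1−p)^3
= 364 · 0.021052 · 0.025934 = 0.198736

0.1987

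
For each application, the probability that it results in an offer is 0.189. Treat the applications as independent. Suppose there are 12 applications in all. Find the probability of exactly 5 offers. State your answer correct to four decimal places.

X ~ Binomial(n=12, p=0.189).
P(X=5) = C(12,5) · p^5 · (1−p)^7
= 792 · 0.00024116 · 0.23075 = 0.044074

0.0441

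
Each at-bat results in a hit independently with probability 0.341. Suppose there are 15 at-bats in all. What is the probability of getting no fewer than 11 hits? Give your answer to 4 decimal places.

X ~ Binomial(15, 0.341); P(X ≥ 11) = Σ C(15,k) p^k (1−p)^(15−k) over k:
  k=11: C(15,11)·0.341^11·0.659^4 = 0.001866
  k=12: C(15,12)·0.341^12·0.659^3 = 0.000322
  k=13: C(15,13)·0.341^13·0.659^2 = 0.000038
  k=14: C(15,14)·0.341^14·0.659^1 = 0.000003
  k=15: C(15,15)·0.341^15·0.659^0 = 0.000000
Total = 0.002230

0.0022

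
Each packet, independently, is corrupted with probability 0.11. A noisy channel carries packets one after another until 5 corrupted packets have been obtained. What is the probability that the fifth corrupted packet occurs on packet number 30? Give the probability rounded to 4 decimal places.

0.0208

Y = trial on which the fifth success occurs; negative binomial, r=5, p=0.11.
P(Y=30) = C(29,4) · p^5 · (1−p)^25
= 23751 · 1.6105e-05 · 0.054294 = 0.020768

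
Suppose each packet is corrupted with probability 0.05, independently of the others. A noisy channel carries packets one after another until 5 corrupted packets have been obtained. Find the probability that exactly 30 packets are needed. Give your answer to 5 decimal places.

0.00206

Y = trial on which the fifth success occurs; negative binomial, r=5, p=0.05.
P(Y=30) = C(29,4) · p^5 · (1−p)^25
= 23751 · 3.125e-07 · 0.27739 = 0.0020588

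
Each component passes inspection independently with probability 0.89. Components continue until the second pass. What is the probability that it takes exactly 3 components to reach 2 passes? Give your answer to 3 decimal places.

Y = trial on which the second success occurs; negative binomial, r=2, p=0.89.
P(Y=3) = C(2,1) · p^2 · (1−p)^1
= 2 · 0.7921 · 0.11 = 0.17426

0.174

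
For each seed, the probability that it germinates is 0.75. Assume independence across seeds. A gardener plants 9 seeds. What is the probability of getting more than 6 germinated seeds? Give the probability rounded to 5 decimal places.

X ~ Binomial(9, 0.75); P(X ≥ 7) = Σ C(9,k) p^k (1−p)^(9−k) over k:
  k=7: C(9,7)·0.75^7·0.25^2 = 0.3003387
  k=8: C(9,8)·0.75^8·0.25^1 = 0.2252541
  k=9: C(9,9)·0.75^9·0.25^0 = 0.0750847
Total = 0.6006775

0.60068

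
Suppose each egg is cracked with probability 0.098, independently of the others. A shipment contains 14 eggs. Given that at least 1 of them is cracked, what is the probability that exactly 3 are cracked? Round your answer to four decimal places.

X ~ Binomial(14, 0.098). Want P(X=3 | X≥1) = P(X=3) / P(X≥1).
P(X=3) = C(14,3)·0.098^3·0.902^11 = 0.110167
P(X≥1) = 1 − 0.235989 = 0.764011
Ratio = 0.110167 / 0.764011 = 0.144196

0.1442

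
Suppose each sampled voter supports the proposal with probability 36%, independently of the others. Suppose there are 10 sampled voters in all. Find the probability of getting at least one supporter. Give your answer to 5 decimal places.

0.98847

P(at least one) = 1 − P(none) = 1 − (1 − 0.36)^10
= 1 − 0.0115292 = 0.9884708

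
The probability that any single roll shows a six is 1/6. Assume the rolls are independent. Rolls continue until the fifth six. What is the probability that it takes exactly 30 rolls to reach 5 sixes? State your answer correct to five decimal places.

0.03202

Y = trial on which the fifth success occurs; negative binomial, r=5, p=0.166667.
P(Y=30) = C(29,4) · p^5 · (1−p)^25
= 23751 · 0.0001286 · 0.010483 = 0.0320180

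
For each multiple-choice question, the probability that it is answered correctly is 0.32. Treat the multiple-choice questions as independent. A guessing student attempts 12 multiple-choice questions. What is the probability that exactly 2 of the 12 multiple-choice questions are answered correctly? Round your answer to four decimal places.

X ~ Binomial(n=12, p=0.32).
P(X=2) = C(12,2) · p^2 · (1−p)^10
= 66 · 0.1024 · 0.021139 = 0.142867

0.1429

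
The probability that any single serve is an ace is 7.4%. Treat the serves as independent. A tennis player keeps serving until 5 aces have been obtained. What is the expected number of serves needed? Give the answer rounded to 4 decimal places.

Y = total serves until the fifth success; negative binomial with r=5, p=0.074.
E[Y] = r / p = 5 / 0.074 = 67.567568

67.5676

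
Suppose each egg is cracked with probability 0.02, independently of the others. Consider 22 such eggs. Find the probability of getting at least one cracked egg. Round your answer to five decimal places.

0.35883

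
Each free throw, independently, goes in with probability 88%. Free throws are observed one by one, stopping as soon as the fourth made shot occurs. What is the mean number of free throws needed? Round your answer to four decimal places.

Y = total free throws until the fourth success; negative binomial with r=4, p=0.88.
E[Y] = r / p = 4 / 0.88 = 4.545455

4.5455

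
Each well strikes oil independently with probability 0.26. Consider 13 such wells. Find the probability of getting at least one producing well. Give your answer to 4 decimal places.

0.9800

P(at least one) = 1 − P(none) = 1 − (1 − 0.26)^13
= 1 − 0.019953 = 0.980047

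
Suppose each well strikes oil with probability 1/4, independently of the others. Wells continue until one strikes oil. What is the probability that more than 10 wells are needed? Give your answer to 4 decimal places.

0.0563

Y = number of wells to the first success; geometric, p = 0.25.
P(Y > 10) = P(first 10 all fail) = (1−p)^10 = 0.056314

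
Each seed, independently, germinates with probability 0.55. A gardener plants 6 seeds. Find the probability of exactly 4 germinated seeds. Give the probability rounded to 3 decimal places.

0.278

X ~ Binomial(n=6, p=0.55).
P(X=4) = C(6,4) · p^4 · (1−p)^2
= 15 · 0.091506 · 0.2025 = 0.27795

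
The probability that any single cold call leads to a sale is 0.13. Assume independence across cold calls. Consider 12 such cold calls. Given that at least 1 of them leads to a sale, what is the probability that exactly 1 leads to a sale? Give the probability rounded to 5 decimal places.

0.41524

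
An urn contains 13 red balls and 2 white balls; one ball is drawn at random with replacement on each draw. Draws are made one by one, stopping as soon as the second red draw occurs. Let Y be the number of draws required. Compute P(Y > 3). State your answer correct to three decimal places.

Needing more than 3 draws ⇔ fewer than 2 successes in the first 3. With X ~ Binomial(3, 0.866667), P(Y > 3) = P(X ≤ 1).
  k=0: C(3,0)·0.866667^0·0.133333^3 = 0.00237
  k=1: C(3,1)·0.866667^1·0.133333^2 = 0.04622
P(X ≤ 1) = 0.04859

0.049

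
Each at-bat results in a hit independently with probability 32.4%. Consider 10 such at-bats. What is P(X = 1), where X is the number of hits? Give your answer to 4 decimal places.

X ~ Binomial(n=10, p=0.324).
P(X=1) = C(10,1) · p^1 · (1−p)^9
= 10 · 0.324 · 0.02948 = 0.095514

0.0955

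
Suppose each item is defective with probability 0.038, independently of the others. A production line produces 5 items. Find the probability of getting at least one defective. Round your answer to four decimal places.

0.1761

P(at least one) = 1 − P(none) = 1 − (1 − 0.038)^5
= 1 − 0.823902 = 0.176098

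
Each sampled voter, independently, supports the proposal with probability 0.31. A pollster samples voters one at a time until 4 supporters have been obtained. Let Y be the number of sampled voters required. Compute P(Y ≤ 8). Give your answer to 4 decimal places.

0.2126

Finishing within 8 sampled voters ⇔ at least 4 successes in the first 8. With X ~ Binomial(8, 0.31), P(Y ≤ 8) = 1 − P(X ≤ 3).
  k=0: C(8,0)·0.31^0·0.69^8 = 0.051380
  k=1: C(8,1)·0.31^1·0.69^7 = 0.184670
  k=2: C(8,2)·0.31^2·0.69^6 = 0.290386
  k=3: C(8,3)·0.31^3·0.69^5 = 0.260927
1 − 0.787362 = 0.212638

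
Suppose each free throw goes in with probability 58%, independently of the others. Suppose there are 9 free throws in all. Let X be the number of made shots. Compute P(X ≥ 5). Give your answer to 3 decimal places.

X ~ Binomial(9, 0.58); P(X ≥ 5) = Σ C(9,k) p^k (1−p)^(9−k) over k:
  k=5: C(9,5)·0.58^5·0.42^4 = 0.25734
  k=6: C(9,6)·0.58^6·0.42^3 = 0.23692
  k=7: C(9,7)·0.58^7·0.42^2 = 0.14022
  k=8: C(9,8)·0.58^8·0.42^1 = 0.04841
  k=9: C(9,9)·0.58^9·0.42^0 = 0.00743
Total = 0.69031

0.690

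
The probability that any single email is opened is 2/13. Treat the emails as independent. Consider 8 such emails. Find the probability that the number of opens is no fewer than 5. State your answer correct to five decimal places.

0.00320

X ~ Binomial(8, 0.153846); P(X ≥ 5) = Σ C(8,k) p^k (1−p)^(8−k) over k:
  k=5: C(8,5)·0.153846^5·0.846154^3 = 0.0029239
  k=6: C(8,6)·0.153846^6·0.846154^2 = 0.0002658
  k=7: C(8,7)·0.153846^7·0.846154^1 = 0.0000138
  k=8: C(8,8)·0.153846^8·0.846154^0 = 0.0000003
Total = 0.0032039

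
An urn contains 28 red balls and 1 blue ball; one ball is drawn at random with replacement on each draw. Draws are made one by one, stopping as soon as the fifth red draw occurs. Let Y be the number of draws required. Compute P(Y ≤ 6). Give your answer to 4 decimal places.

Finishing within 6 draws ⇔ at least 5 successes in the first 6. With X ~ Binomial(6, 0.965517), P(Y ≤ 6) = 1 − P(X ≤ 4).
  k=0: C(6,0)·0.965517^0·0.034483^6 = 0.000000
  k=1: C(6,1)·0.965517^1·0.034483^5 = 0.000000
  k=2: C(6,2)·0.965517^2·0.034483^4 = 0.000020
  k=3: C(6,3)·0.965517^3·0.034483^3 = 0.000738
  k=4: C(6,4)·0.965517^4·0.034483^2 = 0.015500
1 − 0.016258 = 0.983742

0.9837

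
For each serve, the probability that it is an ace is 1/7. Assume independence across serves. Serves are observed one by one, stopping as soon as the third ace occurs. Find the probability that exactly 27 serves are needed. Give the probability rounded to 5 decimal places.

0.02344

Y = trial on which the third success occurs; negative binomial, r=3, p=0.142857.
P(Y=27) = C(26,2) · p^3 · (1−p)^24
= 325 · 0.0029155 · 0.024733 = 0.0234351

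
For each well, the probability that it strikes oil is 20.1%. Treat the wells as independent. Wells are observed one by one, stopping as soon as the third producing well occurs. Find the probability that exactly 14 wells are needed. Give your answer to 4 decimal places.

Y = trial on which the third success occurs; negative binomial, r=3, p=0.201.
P(Y=14) = C(13,2) · p^3 · (1−p)^11
= 78 · 0.0081206 · 0.084726 = 0.053666

0.0537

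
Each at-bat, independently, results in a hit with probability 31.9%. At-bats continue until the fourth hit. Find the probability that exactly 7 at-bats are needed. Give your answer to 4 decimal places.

0.0654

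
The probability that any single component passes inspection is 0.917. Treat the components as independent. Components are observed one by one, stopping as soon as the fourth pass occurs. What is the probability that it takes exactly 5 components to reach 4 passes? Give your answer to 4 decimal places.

Y = trial on which the fourth success occurs; negative binomial, r=4, p=0.917.
P(Y=5) = C(4,3) · p^4 · (1−p)^1
= 4 · 0.70709 · 0.083 = 0.234755

0.2348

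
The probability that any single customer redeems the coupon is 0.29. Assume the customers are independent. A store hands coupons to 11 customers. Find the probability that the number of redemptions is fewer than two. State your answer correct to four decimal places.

0.1270

X ~ Binomial(11, 0.29); P(X ≤ 1) = Σ C(11,k) p^k (1−p)^(11−k) over k:
  k=0: C(11,0)·0.29^0·0.71^11 = 0.023112
  k=1: C(11,1)·0.29^1·0.71^10 = 0.103842
Total = 0.126954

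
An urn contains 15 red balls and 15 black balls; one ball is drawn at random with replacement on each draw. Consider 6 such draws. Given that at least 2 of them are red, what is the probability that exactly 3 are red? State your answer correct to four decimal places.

0.3509

X ~ Binomial(6, 0.50). Want P(X=3 | X≥2) = P(X=3) / P(X≥2).
P(X=3) = C(6,3)·0.50^3·0.50^3 = 0.312500
P(X≥2) = 1 − 0.015625 − 0.093750 = 0.890625
Ratio = 0.312500 / 0.890625 = 0.350877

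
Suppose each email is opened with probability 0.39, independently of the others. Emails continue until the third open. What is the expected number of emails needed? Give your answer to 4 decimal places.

Y = total emails until the third success; negative binomial with r=3, p=0.39.
E[Y] = r / p = 3 / 0.39 = 7.692308

7.6923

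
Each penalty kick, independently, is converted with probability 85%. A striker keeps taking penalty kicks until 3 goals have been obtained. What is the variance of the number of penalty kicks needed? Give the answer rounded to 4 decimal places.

Y = total penalty kicks until the third success; negative binomial with r=3, p=0.85.
Var(Y) = r(1−p)/p² = 3·0.15 / 0.85² = 0.622837

0.6228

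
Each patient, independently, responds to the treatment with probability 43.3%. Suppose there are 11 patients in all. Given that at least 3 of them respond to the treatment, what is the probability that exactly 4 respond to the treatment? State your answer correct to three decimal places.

0.238

X ~ Binomial(11, 0.433). Want P(X=4 | X≥3) = P(X=4) / P(X≥3).
P(X=4) = C(11,4)·0.433^4·0.567^7 = 0.21855
P(X≥3) = 1 − 0.00195 − 0.01636 − 0.06246 = 0.91924
Ratio = 0.21855 / 0.91924 = 0.23775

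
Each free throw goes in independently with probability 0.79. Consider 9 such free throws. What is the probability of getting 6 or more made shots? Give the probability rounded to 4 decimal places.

0.9006

X ~ Binomial(9, 0.79); P(X ≥ 6) = Σ C(9,k) p^k (1−p)^(9−k) over k:
  k=6: C(9,6)·0.79^6·0.21^3 = 0.189104
  k=7: C(9,7)·0.79^7·0.21^2 = 0.304881
  k=8: C(9,8)·0.79^8·0.21^1 = 0.286734
  k=9: C(9,9)·0.79^9·0.21^0 = 0.119852
Total = 0.900570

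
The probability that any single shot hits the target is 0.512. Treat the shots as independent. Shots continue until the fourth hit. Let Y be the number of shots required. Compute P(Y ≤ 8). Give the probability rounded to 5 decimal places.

0.66264

Finishing within 8 shots ⇔ at least 4 successes in the first 8. With X ~ Binomial(8, 0.512), P(Y ≤ 8) = 1 − P(X ≤ 3).
  k=0: C(8,0)·0.512^0·0.488^8 = 0.0032163
  k=1: C(8,1)·0.512^1·0.488^7 = 0.0269960
  k=2: C(8,2)·0.512^2·0.488^6 = 0.0991327
  k=3: C(8,3)·0.512^3·0.488^5 = 0.2080161
1 − 0.3373611 = 0.6626389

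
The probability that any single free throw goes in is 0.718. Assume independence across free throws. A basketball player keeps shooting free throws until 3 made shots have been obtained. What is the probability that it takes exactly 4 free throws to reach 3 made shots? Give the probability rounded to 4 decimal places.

Y = trial on which the third success occurs; negative binomial, r=3, p=0.718.
P(Y=4) = C(3,2) · p^3 · (1−p)^1
= 3 · 0.37015 · 0.282 = 0.313144

0.3131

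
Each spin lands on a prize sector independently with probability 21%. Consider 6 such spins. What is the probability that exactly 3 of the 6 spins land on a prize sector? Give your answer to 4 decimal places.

X ~ Binomial(n=6, p=0.21).
P(X=3) = C(6,3) · p^3 · (1−p)^3
= 20 · 0.009261 · 0.49304 = 0.091321

0.0913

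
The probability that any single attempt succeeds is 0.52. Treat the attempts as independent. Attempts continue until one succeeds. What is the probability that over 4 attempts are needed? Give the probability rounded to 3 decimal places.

Y = number of attempts to the first success; geometric, p = 0.52.
P(Y > 4) = P(first 4 all fail) = (1−p)^4 = 0.05308

0.053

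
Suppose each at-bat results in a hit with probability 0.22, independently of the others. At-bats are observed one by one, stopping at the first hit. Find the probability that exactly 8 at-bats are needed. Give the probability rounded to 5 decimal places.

0.03864

Geometric (trials to first success), p = 0.22.
P(Y = 8) = (1−p)^7 · p = 0.17566 · 0.22 = 0.0386443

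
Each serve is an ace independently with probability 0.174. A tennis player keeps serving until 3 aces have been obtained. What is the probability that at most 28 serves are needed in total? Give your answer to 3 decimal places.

0.888

Finishing within 28 serves ⇔ at least 3 successes in the first 28. With X ~ Binomial(28, 0.174), P(Y ≤ 28) = 1 − P(X ≤ 2).
  k=0: C(28,0)·0.174^0·0.826^28 = 0.00474
  k=1: C(28,1)·0.174^1·0.826^27 = 0.02794
  k=2: C(28,2)·0.174^2·0.826^26 = 0.07945
1 − 0.11212 = 0.88788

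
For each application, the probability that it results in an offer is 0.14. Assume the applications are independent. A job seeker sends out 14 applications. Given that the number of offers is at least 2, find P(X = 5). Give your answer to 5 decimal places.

X ~ Binomial(14, 0.14). Want P(X=5 | X≥2) = P(X=5) / P(X≥2).
P(X=5) = C(14,5)·0.14^5·0.86^9 = 0.0277071
P(X≥2) = 1 − 0.1210538 − 0.2758900 = 0.6030562
Ratio = 0.0277071 / 0.6030562 = 0.0459444

0.04594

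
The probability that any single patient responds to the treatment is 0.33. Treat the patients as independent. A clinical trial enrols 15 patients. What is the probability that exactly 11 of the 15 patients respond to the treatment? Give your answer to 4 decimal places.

0.0014

X ~ Binomial(n=15, p=0.33).
P(X=11) = C(15,11) · p^11 · (1−p)^4
= 1365 · 5.0542e-06 · 0.20151 = 0.001390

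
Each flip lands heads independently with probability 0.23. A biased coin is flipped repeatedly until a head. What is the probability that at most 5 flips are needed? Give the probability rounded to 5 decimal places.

Y = number of flips to the first success; geometric, p = 0.23.
P(Y ≤ 5) = 1 − (1−p)^5 = 1 − 0.2706784 = 0.7293216

0.72932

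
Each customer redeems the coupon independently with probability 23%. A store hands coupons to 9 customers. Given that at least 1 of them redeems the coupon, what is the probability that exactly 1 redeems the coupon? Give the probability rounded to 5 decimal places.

X ~ Binomial(9, 0.23). Want P(X=1 | X≥1) = P(X=1) / P(X≥1).
P(X=1) = C(9,1)·0.23^1·0.77^8 = 0.2557974
P(X≥1) = 1 − 0.0951517 = 0.9048483
Ratio = 0.2557974 / 0.9048483 = 0.2826965

0.28270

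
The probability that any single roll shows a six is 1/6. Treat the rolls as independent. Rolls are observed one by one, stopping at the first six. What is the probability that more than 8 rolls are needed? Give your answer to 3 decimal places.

0.233

Y = number of rolls to the first success; geometric, p = 0.166667.
P(Y > 8) = P(first 8 all fail) = (1−p)^8 = 0.23257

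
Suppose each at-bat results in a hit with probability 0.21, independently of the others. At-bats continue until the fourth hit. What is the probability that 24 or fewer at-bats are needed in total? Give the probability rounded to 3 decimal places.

0.773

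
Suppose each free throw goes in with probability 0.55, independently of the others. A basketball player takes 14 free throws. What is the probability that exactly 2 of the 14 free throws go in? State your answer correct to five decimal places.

X ~ Binomial(n=14, p=0.55).
P(X=2) = C(14,2) · p^2 · (1−p)^12
= 91 · 0.3025 · 6.8953e-05 = 0.0018981

0.00190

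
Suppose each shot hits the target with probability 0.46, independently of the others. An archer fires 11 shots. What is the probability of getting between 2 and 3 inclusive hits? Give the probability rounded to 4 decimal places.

0.1616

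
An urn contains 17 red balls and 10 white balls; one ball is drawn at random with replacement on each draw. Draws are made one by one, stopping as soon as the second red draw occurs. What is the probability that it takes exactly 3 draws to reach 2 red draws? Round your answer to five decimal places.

0.29365

Y = trial on which the second success occurs; negative binomial, r=2, p=0.629630.
P(Y=3) = C(2,1) · p^2 · (1−p)^1
= 2 · 0.39643 · 0.37037 = 0.2936544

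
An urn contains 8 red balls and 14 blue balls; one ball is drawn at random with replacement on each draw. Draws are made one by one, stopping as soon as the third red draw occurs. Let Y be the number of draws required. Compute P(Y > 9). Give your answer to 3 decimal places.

0.306

Needing more than 9 draws ⇔ fewer than 3 successes in the first 9. With X ~ Binomial(9, 0.363636), P(Y > 9) = P(X ≤ 2).
  k=0: C(9,0)·0.363636^0·0.636364^9 = 0.01711
  k=1: C(9,1)·0.363636^1·0.636364^8 = 0.08801
  k=2: C(9,2)·0.363636^2·0.636364^7 = 0.20118
P(X ≤ 2) = 0.30630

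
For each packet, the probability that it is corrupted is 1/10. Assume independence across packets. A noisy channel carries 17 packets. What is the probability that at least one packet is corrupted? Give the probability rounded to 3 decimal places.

0.833

P(at least one) = 1 − P(none) = 1 − (1 − 0.10)^17
= 1 − 0.16677 = 0.83323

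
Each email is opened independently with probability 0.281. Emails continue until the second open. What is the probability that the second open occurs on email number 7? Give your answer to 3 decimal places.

0.091

Y = trial on which the second success occurs; negative binomial, r=2, p=0.281.
P(Y=7) = C(6,1) · p^2 · (1−p)^5
= 6 · 0.078961 · 0.19215 = 0.09103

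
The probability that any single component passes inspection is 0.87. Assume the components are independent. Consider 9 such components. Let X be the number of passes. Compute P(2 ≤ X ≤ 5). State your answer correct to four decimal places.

0.0209

X ~ Binomial(9, 0.87); P(2 ≤ X ≤ 5) = Σ C(9,k) p^k (1−p)^(9−k) over k:
  k=2: C(9,2)·0.87^2·0.13^7 = 0.000017
  k=3: C(9,3)·0.87^3·0.13^6 = 0.000267
  k=4: C(9,4)·0.87^4·0.13^5 = 0.002680
  k=5: C(9,5)·0.87^5·0.13^4 = 0.017937
Total = 0.020901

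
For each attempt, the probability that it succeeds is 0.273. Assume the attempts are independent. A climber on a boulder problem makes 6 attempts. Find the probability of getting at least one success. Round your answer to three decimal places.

0.852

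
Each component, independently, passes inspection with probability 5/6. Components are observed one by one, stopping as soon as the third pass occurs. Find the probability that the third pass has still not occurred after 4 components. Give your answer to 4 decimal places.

0.1319

Needing more than 4 components ⇔ fewer than 3 successes in the first 4. With X ~ Binomial(4, 0.833333), P(Y > 4) = P(X ≤ 2).
  k=0: C(4,0)·0.833333^0·0.166667^4 = 0.000772
  k=1: C(4,1)·0.833333^1·0.166667^3 = 0.015432
  k=2: C(4,2)·0.833333^2·0.166667^2 = 0.115741
P(X ≤ 2) = 0.131944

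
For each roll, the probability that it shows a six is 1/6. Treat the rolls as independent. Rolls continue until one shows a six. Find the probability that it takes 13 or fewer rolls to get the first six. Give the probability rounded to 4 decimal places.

0.9065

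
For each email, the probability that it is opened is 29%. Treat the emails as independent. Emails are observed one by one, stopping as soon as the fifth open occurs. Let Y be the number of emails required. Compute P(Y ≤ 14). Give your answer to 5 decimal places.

0.38319

Finishing within 14 emails ⇔ at least 5 successes in the first 14. With X ~ Binomial(14, 0.29), P(Y ≤ 14) = 1 − P(X ≤ 4).
  k=0: C(14,0)·0.29^0·0.71^14 = 0.0082721
  k=1: C(14,1)·0.29^1·0.71^13 = 0.0473026
  k=2: C(14,2)·0.29^2·0.71^12 = 0.1255849
  k=3: C(14,3)·0.29^3·0.71^11 = 0.2051810
  k=4: C(14,4)·0.29^4·0.71^10 = 0.2304674
1 − 0.6168081 = 0.3831919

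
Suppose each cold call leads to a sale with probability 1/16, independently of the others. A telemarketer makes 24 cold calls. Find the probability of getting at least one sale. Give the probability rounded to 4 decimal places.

P(at least one) = 1 − P(none) = 1 − (1 − 0.0625)^24
= 1 − 0.212476 = 0.787524

0.7875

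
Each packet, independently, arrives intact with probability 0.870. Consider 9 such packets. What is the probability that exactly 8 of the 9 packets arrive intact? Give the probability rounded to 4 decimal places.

X ~ Binomial(n=9, p=0.87).
P(X=8) = C(9,8) · p^8 · (1−p)^1
= 9 · 0.32821 · 0.13 = 0.384008

0.3840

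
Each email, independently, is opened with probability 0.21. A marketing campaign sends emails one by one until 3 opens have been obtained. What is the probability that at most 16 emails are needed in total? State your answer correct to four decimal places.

0.6839

Finishing within 16 emails ⇔ at least 3 successes in the first 16. With X ~ Binomial(16, 0.21), P(Y ≤ 16) = 1 − P(X ≤ 2).
  k=0: C(16,0)·0.21^0·0.79^16 = 0.023016
  k=1: C(16,1)·0.21^1·0.79^15 = 0.097892
  k=2: C(16,2)·0.21^2·0.79^14 = 0.195164
1 − 0.316072 = 0.683928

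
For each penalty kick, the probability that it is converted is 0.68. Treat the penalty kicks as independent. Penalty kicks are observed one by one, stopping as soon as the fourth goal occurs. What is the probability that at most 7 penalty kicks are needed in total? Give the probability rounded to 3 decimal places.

0.847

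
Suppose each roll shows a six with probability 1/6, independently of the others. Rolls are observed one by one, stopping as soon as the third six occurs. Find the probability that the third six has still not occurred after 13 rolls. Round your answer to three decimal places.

0.628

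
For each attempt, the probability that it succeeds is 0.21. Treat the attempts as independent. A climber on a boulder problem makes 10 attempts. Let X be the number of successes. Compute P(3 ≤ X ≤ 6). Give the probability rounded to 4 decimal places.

X ~ Binomial(10, 0.21); P(3 ≤ X ≤ 6) = Σ C(10,k) p^k (1−p)^(10−k) over k:
  k=3: C(10,3)·0.21^3·0.79^7 = 0.213417
  k=4: C(10,4)·0.21^4·0.79^6 = 0.099279
  k=5: C(10,5)·0.21^5·0.79^5 = 0.031669
  k=6: C(10,6)·0.21^6·0.79^4 = 0.007015
Total = 0.351380

0.3514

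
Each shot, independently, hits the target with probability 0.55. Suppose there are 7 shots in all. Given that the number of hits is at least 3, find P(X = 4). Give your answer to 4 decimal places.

0.3445

X ~ Binomial(7, 0.55). Want P(X=4 | X≥3) = P(X=4) / P(X≥3).
P(X=4) = C(7,4)·0.55^4·0.45^3 = 0.291848
P(X≥3) = 1 − 0.003737 − 0.031969 − 0.117221 = 0.847072
Ratio = 0.291848 / 0.847072 = 0.344537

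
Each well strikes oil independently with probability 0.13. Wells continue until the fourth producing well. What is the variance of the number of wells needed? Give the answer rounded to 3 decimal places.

Y = total wells until the fourth success; negative binomial with r=4, p=0.13.
Var(Y) = r(1−p)/p² = 4·0.87 / 0.13² = 205.91716

205.917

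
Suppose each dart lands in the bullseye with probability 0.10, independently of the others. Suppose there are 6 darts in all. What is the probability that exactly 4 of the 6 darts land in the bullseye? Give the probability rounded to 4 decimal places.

0.0012

X ~ Binomial(n=6, p=0.10).
P(X=4) = C(6,4) · p^4 · (1−p)^2
= 15 · 0.0001 · 0.81 = 0.001215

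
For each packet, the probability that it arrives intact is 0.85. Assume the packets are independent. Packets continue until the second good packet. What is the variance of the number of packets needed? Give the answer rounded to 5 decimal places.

Y = total packets until the second success; negative binomial with r=2, p=0.85.
Var(Y) = r(1−p)/p² = 2·0.15 / 0.85² = 0.4152249

0.41522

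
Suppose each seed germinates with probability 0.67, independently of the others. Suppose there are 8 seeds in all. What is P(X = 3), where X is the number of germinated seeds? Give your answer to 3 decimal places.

0.066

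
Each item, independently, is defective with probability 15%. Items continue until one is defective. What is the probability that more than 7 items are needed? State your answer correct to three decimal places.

Y = number of items to the first success; geometric, p = 0.15.
P(Y > 7) = P(first 7 all fail) = (1−p)^7 = 0.32058

0.321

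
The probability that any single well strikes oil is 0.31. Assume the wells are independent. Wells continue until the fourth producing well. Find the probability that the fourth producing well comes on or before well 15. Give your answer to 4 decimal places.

0.7314

Finishing within 15 wells ⇔ at least 4 successes in the first 15. With X ~ Binomial(15, 0.31), P(Y ≤ 15) = 1 − P(X ≤ 3).
  k=0: C(15,0)·0.31^0·0.69^15 = 0.003826
  k=1: C(15,1)·0.31^1·0.69^14 = 0.025783
  k=2: C(15,2)·0.31^2·0.69^13 = 0.081087
  k=3: C(15,3)·0.31^3·0.69^12 = 0.157865
1 − 0.268561 = 0.731439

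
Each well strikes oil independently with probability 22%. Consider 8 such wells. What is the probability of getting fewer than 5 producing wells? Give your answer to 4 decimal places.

X ~ Binomial(8, 0.22); P(X ≤ 4) = Σ C(8,k) p^k (1−p)^(8−k) over k:
  k=0: C(8,0)·0.22^0·0.78^8 = 0.137011
  k=1: C(8,1)·0.22^1·0.78^7 = 0.309154
  k=2: C(8,2)·0.22^2·0.78^6 = 0.305190
  k=3: C(8,3)·0.22^3·0.78^5 = 0.172159
  k=4: C(8,4)·0.22^4·0.78^4 = 0.060697
Total = 0.984212

0.9842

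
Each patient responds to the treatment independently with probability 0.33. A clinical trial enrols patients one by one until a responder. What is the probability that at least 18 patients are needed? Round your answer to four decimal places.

0.0011

Y = number of patients to the first success; geometric, p = 0.33.
P(Y > 17) = P(first 17 all fail) = (1−p)^17 = 0.001105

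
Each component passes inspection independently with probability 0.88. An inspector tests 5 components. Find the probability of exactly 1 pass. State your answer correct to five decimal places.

X ~ Binomial(n=5, p=0.88).
P(X=1) = C(5,1) · p^1 · (1−p)^4
= 5 · 0.88 · 0.00020736 = 0.0009124

0.00091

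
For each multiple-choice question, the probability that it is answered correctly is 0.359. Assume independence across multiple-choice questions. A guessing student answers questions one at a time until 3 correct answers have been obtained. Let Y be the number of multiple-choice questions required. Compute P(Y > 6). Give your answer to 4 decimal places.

0.6288

Needing more than 6 multiple-choice questions ⇔ fewer than 3 successes in the first 6. With X ~ Binomial(6, 0.359), P(Y > 6) = P(X ≤ 2).
  k=0: C(6,0)·0.359^0·0.641^6 = 0.069366
  k=1: C(6,1)·0.359^1·0.641^5 = 0.233097
  k=2: C(6,2)·0.359^2·0.641^4 = 0.326372
P(X ≤ 2) = 0.628834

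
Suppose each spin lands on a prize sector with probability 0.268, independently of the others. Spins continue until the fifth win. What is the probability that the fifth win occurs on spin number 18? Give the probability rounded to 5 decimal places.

Y = trial on which the fifth success occurs; negative binomial, r=5, p=0.268.
P(Y=18) = C(17,4) · p^5 · (1−p)^13
= 2380 · 0.0013825 · 0.017324 = 0.0570026

0.05700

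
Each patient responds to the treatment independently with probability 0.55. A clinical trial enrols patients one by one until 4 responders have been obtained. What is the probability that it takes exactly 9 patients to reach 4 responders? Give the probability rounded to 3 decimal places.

Y = trial on which the fourth success occurs; negative binomial, r=4, p=0.55.
P(Y=9) = C(8,3) · p^4 · (1−p)^5
= 56 · 0.091506 · 0.018453 = 0.09456

0.095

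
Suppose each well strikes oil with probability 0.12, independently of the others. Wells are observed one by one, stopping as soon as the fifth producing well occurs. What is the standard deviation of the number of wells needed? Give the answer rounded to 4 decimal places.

Y = total wells until the fifth success; negative binomial with r=5, p=0.12.
SD(Y) = √[r(1−p)/p²] = √(305.555556) = 17.480147

17.4801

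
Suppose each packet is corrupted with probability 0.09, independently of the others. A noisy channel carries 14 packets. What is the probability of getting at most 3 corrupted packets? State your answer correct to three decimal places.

0.969

X ~ Binomial(14, 0.09); P(X ≤ 3) = Σ C(14,k) p^k (1−p)^(14−k) over k:
  k=0: C(14,0)·0.09^0·0.91^14 = 0.26704
  k=1: C(14,1)·0.09^1·0.91^13 = 0.36975
  k=2: C(14,2)·0.09^2·0.91^12 = 0.23770
  k=3: C(14,3)·0.09^3·0.91^11 = 0.09403
Total = 0.96852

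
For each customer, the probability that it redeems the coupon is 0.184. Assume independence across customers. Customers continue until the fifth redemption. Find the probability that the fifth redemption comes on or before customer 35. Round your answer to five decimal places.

0.79755

Finishing within 35 customers ⇔ at least 5 successes in the first 35. With X ~ Binomial(35, 0.184), P(Y ≤ 35) = 1 − P(X ≤ 4).
  k=0: C(35,0)·0.184^0·0.816^35 = 0.0008113
  k=1: C(35,1)·0.184^1·0.816^34 = 0.0064025
  k=2: C(35,2)·0.184^2·0.816^33 = 0.0245430
  k=3: C(35,3)·0.184^3·0.816^32 = 0.0608763
  k=4: C(35,4)·0.184^4·0.816^31 = 0.1098161
1 − 0.2024491 = 0.7975509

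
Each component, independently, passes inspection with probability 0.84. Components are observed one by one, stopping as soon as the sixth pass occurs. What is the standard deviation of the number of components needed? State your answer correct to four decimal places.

1.1664

Y = total components until the sixth success; negative binomial with r=6, p=0.84.
SD(Y) = √[r(1−p)/p²] = √(1.360544) = 1.166424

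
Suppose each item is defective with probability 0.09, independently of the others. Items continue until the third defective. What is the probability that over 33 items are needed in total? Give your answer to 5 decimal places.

0.41957

Needing more than 33 items ⇔ fewer than 3 successes in the first 33. With X ~ Binomial(33, 0.09), P(Y > 33) = P(X ≤ 2).
  k=0: C(33,0)·0.09^0·0.91^33 = 0.0445006
  k=1: C(33,1)·0.09^1·0.91^32 = 0.1452382
  k=2: C(33,2)·0.09^2·0.91^31 = 0.2298276
P(X ≤ 2) = 0.4195664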